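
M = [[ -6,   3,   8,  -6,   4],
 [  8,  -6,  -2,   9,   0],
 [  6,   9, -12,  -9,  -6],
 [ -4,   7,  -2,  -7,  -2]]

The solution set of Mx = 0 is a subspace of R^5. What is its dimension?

Row reduce to echelon form.
R2 ← R2 + (4/3)·R1: [0, -2, 26/3, 1, 16/3]
R3 ← R3 + R1: [0, 12, -4, -15, -2]
R4 ← R4 − (2/3)·R1: [0, 5, -22/3, -3, -14/3]
R3 ← R3 + (6)·R2: [0, 0, 48, -9, 30]
R4 ← R4 + (5/2)·R2: [0, 0, 43/3, -1/2, 26/3]
R4 ← R4 − (43/144)·R3: [0, 0, 0, 35/16, -7/24]
4 nonzero rows, so rank(M) = 4.
M has 5 columns; by rank–nullity, nullity = 5 − 4 = 1.

1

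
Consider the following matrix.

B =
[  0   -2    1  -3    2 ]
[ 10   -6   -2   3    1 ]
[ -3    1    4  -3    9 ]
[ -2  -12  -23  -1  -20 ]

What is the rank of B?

4

Row reduce to echelon form.
Swap R1 ↔ R2
R3 ← R3 + (3/10)·R1: [0, -4/5, 17/5, -21/10, 93/10]
R4 ← R4 + (1/5)·R1: [0, -66/5, -117/5, -2/5, -99/5]
R3 ← R3 − (2/5)·R2: [0, 0, 3, -9/10, 17/2]
R4 ← R4 − (33/5)·R2: [0, 0, -30, 97/5, -33]
R4 ← R4 + (10)·R3: [0, 0, 0, 52/5, 52]
Echelon form has 4 nonzero rows, so rank(B) = 4.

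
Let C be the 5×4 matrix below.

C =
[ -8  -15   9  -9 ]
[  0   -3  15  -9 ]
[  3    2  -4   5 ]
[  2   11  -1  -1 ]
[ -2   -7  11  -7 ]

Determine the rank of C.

Row reduce to echelon form.
R3 ← R3 + (3/8)·R1: [0, -29/8, -5/8, 13/8]
R4 ← R4 + (1/4)·R1: [0, 29/4, 5/4, -13/4]
R5 ← R5 − (1/4)·R1: [0, -13/4, 35/4, -19/4]
R3 ← R3 − (29/24)·R2: [0, 0, -75/4, 25/2]
R4 ← R4 + (29/12)·R2: [0, 0, 75/2, -25]
R5 ← R5 − (13/12)·R2: [0, 0, -15/2, 5]
R4 ← R4 + (2)·R3: [0, 0, 0, 0]
R5 ← R5 − (2/5)·R3: [0, 0, 0, 0]
Echelon form has 3 nonzero rows, so rank(C) = 3.

3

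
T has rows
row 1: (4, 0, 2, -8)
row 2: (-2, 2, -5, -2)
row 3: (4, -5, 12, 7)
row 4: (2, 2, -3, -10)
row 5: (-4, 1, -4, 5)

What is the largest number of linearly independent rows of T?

2

Row reduce to echelon form.
R2 ← R2 + (1/2)·R1: [0, 2, -4, -6]
R3 ← R3 − R1: [0, -5, 10, 15]
R4 ← R4 − (1/2)·R1: [0, 2, -4, -6]
R5 ← R5 + R1: [0, 1, -2, -3]
R3 ← R3 + (5/2)·R2: [0, 0, 0, 0]
R4 ← R4 − R2: [0, 0, 0, 0]
R5 ← R5 − (1/2)·R2: [0, 0, 0, 0]
Echelon form has 2 nonzero rows, so rank(T) = 2.
The rank gives the maximum number of linearly independent rows: 2.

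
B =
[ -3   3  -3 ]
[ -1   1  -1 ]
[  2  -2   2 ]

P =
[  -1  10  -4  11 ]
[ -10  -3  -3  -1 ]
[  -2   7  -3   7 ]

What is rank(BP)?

1

First compute BP:
[[-21, -60,  12, -57],
 [ -7, -20,   4, -19],
 [ 14,  40,  -8,  38]]
Now row reduce the product.
R2 ← R2 − (1/3)·R1: [0, 0, 0, 0]
R3 ← R3 + (2/3)·R1: [0, 0, 0, 0]
1 nonzero row, so rank(BP) = 1.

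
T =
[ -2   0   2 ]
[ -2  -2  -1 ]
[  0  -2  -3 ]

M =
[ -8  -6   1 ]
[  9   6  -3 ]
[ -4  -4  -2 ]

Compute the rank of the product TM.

2

First compute TM:
[[  8,   4,  -6],
 [  2,   4,   6],
 [ -6,   0,  12]]
Now row reduce the product.
R2 ← R2 − (1/4)·R1: [0, 3, 15/2]
R3 ← R3 + (3/4)·R1: [0, 3, 15/2]
R3 ← R3 − R2: [0, 0, 0]
2 nonzero rows, so rank(TM) = 2.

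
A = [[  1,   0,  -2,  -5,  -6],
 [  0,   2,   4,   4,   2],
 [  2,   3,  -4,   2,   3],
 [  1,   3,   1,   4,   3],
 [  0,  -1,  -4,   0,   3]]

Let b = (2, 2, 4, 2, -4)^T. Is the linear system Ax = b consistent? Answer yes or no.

Row reduce the augmented matrix [A | b].
R3 ← R3 − (2)·R1: [0, 3, 0, 12, 15, 0]
R4 ← R4 − R1: [0, 3, 3, 9, 9, 0]
R3 ← R3 − (3/2)·R2: [0, 0, -6, 6, 12, -3]
R4 ← R4 − (3/2)·R2: [0, 0, -3, 3, 6, -3]
R5 ← R5 + (1/2)·R2: [0, 0, -2, 2, 4, -3]
R4 ← R4 − (1/2)·R3: [0, 0, 0, 0, 0, -3/2]
R5 ← R5 − (1/3)·R3: [0, 0, 0, 0, 0, -2]
R5 ← R5 − (4/3)·R4: [0, 0, 0, 0, 0, 0]
The echelon form has 4 nonzero rows; the last pivot sits in the augmented column, so rank(A) = 3 but rank([A|b]) = 4.
Since the ranks differ, the system is inconsistent.

no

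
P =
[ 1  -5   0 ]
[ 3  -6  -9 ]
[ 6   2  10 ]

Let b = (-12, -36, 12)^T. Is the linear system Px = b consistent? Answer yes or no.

Row reduce the augmented matrix [P | b].
R2 ← R2 − (3)·R1: [0, 9, -9, 0]
R3 ← R3 − (6)·R1: [0, 32, 10, 84]
R3 ← R3 − (32/9)·R2: [0, 0, 42, 84]
The echelon form has 3 nonzero rows, and every pivot lies in the first 3 columns, so rank(P) = rank([P|b]) = 3.
The system is consistent.

yes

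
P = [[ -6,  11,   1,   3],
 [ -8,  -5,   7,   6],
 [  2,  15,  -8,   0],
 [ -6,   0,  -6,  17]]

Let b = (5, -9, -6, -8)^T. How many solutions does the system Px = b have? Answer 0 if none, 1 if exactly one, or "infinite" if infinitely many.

0

Row reduce the augmented matrix [P | b].
R2 ← R2 − (4/3)·R1: [0, -59/3, 17/3, 2, -47/3]
R3 ← R3 + (1/3)·R1: [0, 56/3, -23/3, 1, -13/3]
R4 ← R4 − R1: [0, -11, -7, 14, -13]
R3 ← R3 + (56/59)·R2: [0, 0, -135/59, 171/59, -1133/59]
R4 ← R4 − (33/59)·R2: [0, 0, -600/59, 760/59, -250/59]
R4 ← R4 − (40/9)·R3: [0, 0, 0, 0, 730/9]
The echelon form has 4 nonzero rows; the last pivot sits in the augmented column, so rank(P) = 3 but rank([P|b]) = 4.
Since the ranks differ, the system is inconsistent.
It has no solutions.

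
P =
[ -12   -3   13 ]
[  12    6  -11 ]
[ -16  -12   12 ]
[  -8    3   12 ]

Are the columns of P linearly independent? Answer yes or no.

Row reduce P to echelon form.
R2 ← R2 + R1: [0, 3, 2]
R3 ← R3 − (4/3)·R1: [0, -8, -16/3]
R4 ← R4 − (2/3)·R1: [0, 5, 10/3]
R3 ← R3 + (8/3)·R2: [0, 0, 0]
R4 ← R4 − (5/3)·R2: [0, 0, 0]
2 pivots among 3 columns.
Only 2 < 3 pivot columns, so the columns are linearly dependent.

no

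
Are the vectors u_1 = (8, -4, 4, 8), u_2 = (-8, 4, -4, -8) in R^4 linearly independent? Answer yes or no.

Form the matrix with these vectors as rows and row reduce.
R2 ← R2 + R1: [0, 0, 0, 0]
1 nonzero row, so the 2 vectors span a space of dimension 1.
Since 1 < 2, the vectors are linearly dependent.

no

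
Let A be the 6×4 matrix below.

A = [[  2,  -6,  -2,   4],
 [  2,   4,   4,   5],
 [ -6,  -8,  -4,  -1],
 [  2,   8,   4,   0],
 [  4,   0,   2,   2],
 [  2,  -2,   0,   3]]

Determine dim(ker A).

Row reduce to echelon form.
R2 ← R2 − R1: [0, 10, 6, 1]
R3 ← R3 + (3)·R1: [0, -26, -10, 11]
R4 ← R4 − R1: [0, 14, 6, -4]
R5 ← R5 − (2)·R1: [0, 12, 6, -6]
R6 ← R6 − R1: [0, 4, 2, -1]
R3 ← R3 + (13/5)·R2: [0, 0, 28/5, 68/5]
R4 ← R4 − (7/5)·R2: [0, 0, -12/5, -27/5]
R5 ← R5 − (6/5)·R2: [0, 0, -6/5, -36/5]
R6 ← R6 − (2/5)·R2: [0, 0, -2/5, -7/5]
R4 ← R4 + (3/7)·R3: [0, 0, 0, 3/7]
R5 ← R5 + (3/14)·R3: [0, 0, 0, -30/7]
R6 ← R6 + (1/14)·R3: [0, 0, 0, -3/7]
R5 ← R5 + (10)·R4: [0, 0, 0, 0]
R6 ← R6 + R4: [0, 0, 0, 0]
4 nonzero rows, so rank(A) = 4.
A has 4 columns; by rank–nullity, nullity = 4 − 4 = 0.

0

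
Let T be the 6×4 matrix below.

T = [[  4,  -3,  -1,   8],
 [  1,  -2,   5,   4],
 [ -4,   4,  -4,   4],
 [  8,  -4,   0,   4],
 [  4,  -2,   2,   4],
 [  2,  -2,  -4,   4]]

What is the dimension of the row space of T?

4

Row reduce to echelon form.
R2 ← R2 − (1/4)·R1: [0, -5/4, 21/4, 2]
R3 ← R3 + R1: [0, 1, -5, 12]
R4 ← R4 − (2)·R1: [0, 2, 2, -12]
R5 ← R5 − R1: [0, 1, 3, -4]
R6 ← R6 − (1/2)·R1: [0, -1/2, -7/2, 0]
R3 ← R3 + (4/5)·R2: [0, 0, -4/5, 68/5]
R4 ← R4 + (8/5)·R2: [0, 0, 52/5, -44/5]
R5 ← R5 + (4/5)·R2: [0, 0, 36/5, -12/5]
R6 ← R6 − (2/5)·R2: [0, 0, -28/5, -4/5]
R4 ← R4 + (13)·R3: [0, 0, 0, 168]
R5 ← R5 + (9)·R3: [0, 0, 0, 120]
R6 ← R6 − (7)·R3: [0, 0, 0, -96]
R5 ← R5 − (5/7)·R4: [0, 0, 0, 0]
R6 ← R6 + (4/7)·R4: [0, 0, 0, 0]
Echelon form has 4 nonzero rows, so rank(T) = 4.
The row space has dimension equal to the rank: 4.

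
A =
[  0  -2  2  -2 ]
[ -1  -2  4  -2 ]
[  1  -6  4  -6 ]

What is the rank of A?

Row reduce to echelon form.
Swap R1 ↔ R2
R3 ← R3 + R1: [0, -8, 8, -8]
R3 ← R3 − (4)·R2: [0, 0, 0, 0]
Echelon form has 2 nonzero rows, so rank(A) = 2.

2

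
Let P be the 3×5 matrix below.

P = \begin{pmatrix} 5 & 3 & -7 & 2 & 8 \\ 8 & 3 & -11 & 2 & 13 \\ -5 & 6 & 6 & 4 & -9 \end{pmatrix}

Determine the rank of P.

2

Row reduce to echelon form.
R2 ← R2 − (8/5)·R1: [0, -9/5, 1/5, -6/5, 1/5]
R3 ← R3 + R1: [0, 9, -1, 6, -1]
R3 ← R3 + (5)·R2: [0, 0, 0, 0, 0]
Echelon form has 2 nonzero rows, so rank(P) = 2.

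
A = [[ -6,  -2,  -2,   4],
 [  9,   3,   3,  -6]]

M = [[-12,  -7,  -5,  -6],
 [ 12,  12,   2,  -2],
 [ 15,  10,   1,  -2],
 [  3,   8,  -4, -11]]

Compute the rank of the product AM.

1

First compute AM:
[[ 30,  30,   8,   0],
 [-45, -45, -12,   0]]
Now row reduce the product.
R2 ← R2 + (3/2)·R1: [0, 0, 0, 0]
1 nonzero row, so rank(AM) = 1.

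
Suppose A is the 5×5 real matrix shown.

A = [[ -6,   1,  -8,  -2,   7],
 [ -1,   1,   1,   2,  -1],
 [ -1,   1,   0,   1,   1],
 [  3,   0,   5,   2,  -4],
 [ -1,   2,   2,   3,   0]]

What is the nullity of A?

2

Row reduce to echelon form.
R2 ← R2 − (1/6)·R1: [0, 5/6, 7/3, 7/3, -13/6]
R3 ← R3 − (1/6)·R1: [0, 5/6, 4/3, 4/3, -1/6]
R4 ← R4 + (1/2)·R1: [0, 1/2, 1, 1, -1/2]
R5 ← R5 − (1/6)·R1: [0, 11/6, 10/3, 10/3, -7/6]
R3 ← R3 − R2: [0, 0, -1, -1, 2]
R4 ← R4 − (3/5)·R2: [0, 0, -2/5, -2/5, 4/5]
R5 ← R5 − (11/5)·R2: [0, 0, -9/5, -9/5, 18/5]
R4 ← R4 − (2/5)·R3: [0, 0, 0, 0, 0]
R5 ← R5 − (9/5)·R3: [0, 0, 0, 0, 0]
3 nonzero rows, so rank(A) = 3.
A has 5 columns; by rank–nullity, nullity = 5 − 3 = 2.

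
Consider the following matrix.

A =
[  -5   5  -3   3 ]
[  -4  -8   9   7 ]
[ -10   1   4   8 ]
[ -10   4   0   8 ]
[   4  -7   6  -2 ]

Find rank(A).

Row reduce to echelon form.
R2 ← R2 − (4/5)·R1: [0, -12, 57/5, 23/5]
R3 ← R3 − (2)·R1: [0, -9, 10, 2]
R4 ← R4 − (2)·R1: [0, -6, 6, 2]
R5 ← R5 + (4/5)·R1: [0, -3, 18/5, 2/5]
R3 ← R3 − (3/4)·R2: [0, 0, 29/20, -29/20]
R4 ← R4 − (1/2)·R2: [0, 0, 3/10, -3/10]
R5 ← R5 − (1/4)·R2: [0, 0, 3/4, -3/4]
R4 ← R4 − (6/29)·R3: [0, 0, 0, 0]
R5 ← R5 − (15/29)·R3: [0, 0, 0, 0]
Echelon form has 3 nonzero rows, so rank(A) = 3.

3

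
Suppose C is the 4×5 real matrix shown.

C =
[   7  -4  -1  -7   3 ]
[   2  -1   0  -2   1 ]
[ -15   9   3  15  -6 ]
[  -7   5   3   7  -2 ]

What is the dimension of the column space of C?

2

Row reduce to echelon form.
R2 ← R2 − (2/7)·R1: [0, 1/7, 2/7, 0, 1/7]
R3 ← R3 + (15/7)·R1: [0, 3/7, 6/7, 0, 3/7]
R4 ← R4 + R1: [0, 1, 2, 0, 1]
R3 ← R3 − (3)·R2: [0, 0, 0, 0, 0]
R4 ← R4 − (7)·R2: [0, 0, 0, 0, 0]
Echelon form has 2 nonzero rows, so rank(C) = 2.
The column space has dimension equal to the rank: 2.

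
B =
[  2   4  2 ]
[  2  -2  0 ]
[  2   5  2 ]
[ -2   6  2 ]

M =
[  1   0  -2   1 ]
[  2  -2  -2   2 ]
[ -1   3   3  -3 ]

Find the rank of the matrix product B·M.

3

First compute BM:
[[  8,  -2,  -6,   4],
 [ -2,   4,   0,  -2],
 [ 10,  -4,  -8,   6],
 [  8,  -6,  -2,   4]]
Now row reduce the product.
R2 ← R2 + (1/4)·R1: [0, 7/2, -3/2, -1]
R3 ← R3 − (5/4)·R1: [0, -3/2, -1/2, 1]
R4 ← R4 − R1: [0, -4, 4, 0]
R3 ← R3 + (3/7)·R2: [0, 0, -8/7, 4/7]
R4 ← R4 + (8/7)·R2: [0, 0, 16/7, -8/7]
R4 ← R4 + (2)·R3: [0, 0, 0, 0]
3 nonzero rows, so rank(BM) = 3.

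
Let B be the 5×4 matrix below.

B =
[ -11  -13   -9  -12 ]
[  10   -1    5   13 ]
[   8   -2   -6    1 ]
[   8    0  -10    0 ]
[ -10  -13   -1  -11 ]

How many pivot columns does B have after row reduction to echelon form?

Row reduce to echelon form.
R2 ← R2 + (10/11)·R1: [0, -141/11, -35/11, 23/11]
R3 ← R3 + (8/11)·R1: [0, -126/11, -138/11, -85/11]
R4 ← R4 + (8/11)·R1: [0, -104/11, -182/11, -96/11]
R5 ← R5 − (10/11)·R1: [0, -13/11, 79/11, -1/11]
R3 ← R3 − (42/47)·R2: [0, 0, -456/47, -451/47]
R4 ← R4 − (104/141)·R2: [0, 0, -2002/141, -1448/141]
R5 ← R5 − (13/141)·R2: [0, 0, 1054/141, -40/141]
R4 ← R4 − (1001/684)·R3: [0, 0, 0, 2581/684]
R5 ← R5 + (527/684)·R3: [0, 0, 0, -5251/684]
R5 ← R5 + (59/29)·R4: [0, 0, 0, 0]
Echelon form has 4 nonzero rows, so rank(B) = 4.
Each nonzero row contributes one pivot column: 4 pivot columns.

4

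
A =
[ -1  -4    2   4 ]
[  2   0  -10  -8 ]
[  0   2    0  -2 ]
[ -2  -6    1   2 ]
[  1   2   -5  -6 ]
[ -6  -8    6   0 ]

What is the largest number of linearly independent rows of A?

3

Row reduce to echelon form.
R2 ← R2 + (2)·R1: [0, -8, -6, 0]
R4 ← R4 − (2)·R1: [0, 2, -3, -6]
R5 ← R5 + R1: [0, -2, -3, -2]
R6 ← R6 − (6)·R1: [0, 16, -6, -24]
R3 ← R3 + (1/4)·R2: [0, 0, -3/2, -2]
R4 ← R4 + (1/4)·R2: [0, 0, -9/2, -6]
R5 ← R5 − (1/4)·R2: [0, 0, -3/2, -2]
R6 ← R6 + (2)·R2: [0, 0, -18, -24]
R4 ← R4 − (3)·R3: [0, 0, 0, 0]
R5 ← R5 − R3: [0, 0, 0, 0]
R6 ← R6 − (12)·R3: [0, 0, 0, 0]
Echelon form has 3 nonzero rows, so rank(A) = 3.
The rank gives the maximum number of linearly independent rows: 3.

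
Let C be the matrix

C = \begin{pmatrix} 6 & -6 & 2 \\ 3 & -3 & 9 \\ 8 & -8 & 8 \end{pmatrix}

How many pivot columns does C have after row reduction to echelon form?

2

Row reduce to echelon form.
R2 ← R2 − (1/2)·R1: [0, 0, 8]
R3 ← R3 − (4/3)·R1: [0, 0, 16/3]
R3 ← R3 − (2/3)·R2: [0, 0, 0]
Echelon form has 2 nonzero rows, so rank(C) = 2.
Each nonzero row contributes one pivot column: 2 pivot columns.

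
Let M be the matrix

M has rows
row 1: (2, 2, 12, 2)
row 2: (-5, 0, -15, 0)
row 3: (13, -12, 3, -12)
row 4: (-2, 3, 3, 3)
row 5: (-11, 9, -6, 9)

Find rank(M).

Row reduce to echelon form.
R2 ← R2 + (5/2)·R1: [0, 5, 15, 5]
R3 ← R3 − (13/2)·R1: [0, -25, -75, -25]
R4 ← R4 + R1: [0, 5, 15, 5]
R5 ← R5 + (11/2)·R1: [0, 20, 60, 20]
R3 ← R3 + (5)·R2: [0, 0, 0, 0]
R4 ← R4 − R2: [0, 0, 0, 0]
R5 ← R5 − (4)·R2: [0, 0, 0, 0]
Echelon form has 2 nonzero rows, so rank(M) = 2.

2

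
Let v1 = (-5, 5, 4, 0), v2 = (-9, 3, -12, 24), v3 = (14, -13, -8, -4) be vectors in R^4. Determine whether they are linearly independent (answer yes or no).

no

Form the matrix with these vectors as rows and row reduce.
R2 ← R2 − (9/5)·R1: [0, -6, -96/5, 24]
R3 ← R3 + (14/5)·R1: [0, 1, 16/5, -4]
R3 ← R3 + (1/6)·R2: [0, 0, 0, 0]
2 nonzero rows, so the 3 vectors span a space of dimension 2.
Since 2 < 3, the vectors are linearly dependent.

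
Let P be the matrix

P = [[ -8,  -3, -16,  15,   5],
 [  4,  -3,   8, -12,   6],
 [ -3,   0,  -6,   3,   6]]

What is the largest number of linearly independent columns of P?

3

Row reduce to echelon form.
R2 ← R2 + (1/2)·R1: [0, -9/2, 0, -9/2, 17/2]
R3 ← R3 − (3/8)·R1: [0, 9/8, 0, -21/8, 33/8]
R3 ← R3 + (1/4)·R2: [0, 0, 0, -15/4, 25/4]
Echelon form has 3 nonzero rows, so rank(P) = 3.
The rank gives the maximum number of linearly independent columns: 3.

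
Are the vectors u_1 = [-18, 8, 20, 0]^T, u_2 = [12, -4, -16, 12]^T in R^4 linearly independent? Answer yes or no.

yes

Form the matrix with these vectors as rows and row reduce.
R2 ← R2 + (2/3)·R1: [0, 4/3, -8/3, 12]
2 nonzero rows, so the 2 vectors span a space of dimension 2.
Since 2 = 2, the vectors are linearly independent.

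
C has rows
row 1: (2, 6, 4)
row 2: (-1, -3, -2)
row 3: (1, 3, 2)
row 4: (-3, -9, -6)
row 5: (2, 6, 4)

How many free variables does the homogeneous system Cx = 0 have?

Row reduce to echelon form.
R2 ← R2 + (1/2)·R1: [0, 0, 0]
R3 ← R3 − (1/2)·R1: [0, 0, 0]
R4 ← R4 + (3/2)·R1: [0, 0, 0]
R5 ← R5 − R1: [0, 0, 0]
1 nonzero row, so rank(C) = 1.
C has 3 columns; by rank–nullity, nullity = 3 − 1 = 2.

2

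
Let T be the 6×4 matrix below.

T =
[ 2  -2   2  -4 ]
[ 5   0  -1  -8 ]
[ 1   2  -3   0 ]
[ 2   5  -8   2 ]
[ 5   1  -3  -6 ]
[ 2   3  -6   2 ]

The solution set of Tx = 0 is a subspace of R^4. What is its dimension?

Row reduce to echelon form.
R2 ← R2 − (5/2)·R1: [0, 5, -6, 2]
R3 ← R3 − (1/2)·R1: [0, 3, -4, 2]
R4 ← R4 − R1: [0, 7, -10, 6]
R5 ← R5 − (5/2)·R1: [0, 6, -8, 4]
R6 ← R6 − R1: [0, 5, -8, 6]
R3 ← R3 − (3/5)·R2: [0, 0, -2/5, 4/5]
R4 ← R4 − (7/5)·R2: [0, 0, -8/5, 16/5]
R5 ← R5 − (6/5)·R2: [0, 0, -4/5, 8/5]
R6 ← R6 − R2: [0, 0, -2, 4]
R4 ← R4 − (4)·R3: [0, 0, 0, 0]
R5 ← R5 − (2)·R3: [0, 0, 0, 0]
R6 ← R6 − (5)·R3: [0, 0, 0, 0]
3 nonzero rows, so rank(T) = 3.
T has 4 columns; by rank–nullity, nullity = 4 − 3 = 1.

1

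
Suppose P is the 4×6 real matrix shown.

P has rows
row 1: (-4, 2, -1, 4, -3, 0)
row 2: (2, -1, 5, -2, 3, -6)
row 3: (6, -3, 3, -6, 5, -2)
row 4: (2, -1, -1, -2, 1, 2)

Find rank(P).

2

Row reduce to echelon form.
R2 ← R2 + (1/2)·R1: [0, 0, 9/2, 0, 3/2, -6]
R3 ← R3 + (3/2)·R1: [0, 0, 3/2, 0, 1/2, -2]
R4 ← R4 + (1/2)·R1: [0, 0, -3/2, 0, -1/2, 2]
R3 ← R3 − (1/3)·R2: [0, 0, 0, 0, 0, 0]
R4 ← R4 + (1/3)·R2: [0, 0, 0, 0, 0, 0]
Echelon form has 2 nonzero rows, so rank(P) = 2.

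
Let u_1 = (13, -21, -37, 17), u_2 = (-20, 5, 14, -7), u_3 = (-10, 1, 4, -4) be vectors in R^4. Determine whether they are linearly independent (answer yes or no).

Form the matrix with these vectors as rows and row reduce.
R2 ← R2 + (20/13)·R1: [0, -355/13, -558/13, 249/13]
R3 ← R3 + (10/13)·R1: [0, -197/13, -318/13, 118/13]
R3 ← R3 − (197/355)·R2: [0, 0, -228/355, -551/355]
3 nonzero rows, so the 3 vectors span a space of dimension 3.
Since 3 = 3, the vectors are linearly independent.

yes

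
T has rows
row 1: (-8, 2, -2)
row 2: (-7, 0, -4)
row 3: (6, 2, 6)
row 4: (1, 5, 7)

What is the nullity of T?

Row reduce to echelon form.
R2 ← R2 − (7/8)·R1: [0, -7/4, -9/4]
R3 ← R3 + (3/4)·R1: [0, 7/2, 9/2]
R4 ← R4 + (1/8)·R1: [0, 21/4, 27/4]
R3 ← R3 + (2)·R2: [0, 0, 0]
R4 ← R4 + (3)·R2: [0, 0, 0]
2 nonzero rows, so rank(T) = 2.
T has 3 columns; by rank–nullity, nullity = 3 − 2 = 1.

1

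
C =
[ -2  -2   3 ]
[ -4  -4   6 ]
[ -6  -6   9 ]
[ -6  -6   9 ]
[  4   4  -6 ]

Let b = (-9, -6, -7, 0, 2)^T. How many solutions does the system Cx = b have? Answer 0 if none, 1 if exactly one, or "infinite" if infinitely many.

Row reduce the augmented matrix [C | b].
R2 ← R2 − (2)·R1: [0, 0, 0, 12]
R3 ← R3 − (3)·R1: [0, 0, 0, 20]
R4 ← R4 − (3)·R1: [0, 0, 0, 27]
R5 ← R5 + (2)·R1: [0, 0, 0, -16]
R3 ← R3 − (5/3)·R2: [0, 0, 0, 0]
R4 ← R4 − (9/4)·R2: [0, 0, 0, 0]
R5 ← R5 + (4/3)·R2: [0, 0, 0, 0]
The echelon form has 2 nonzero rows; the last pivot sits in the augmented column, so rank(C) = 1 but rank([C|b]) = 2.
Since the ranks differ, the system is inconsistent.
It has no solutions.

0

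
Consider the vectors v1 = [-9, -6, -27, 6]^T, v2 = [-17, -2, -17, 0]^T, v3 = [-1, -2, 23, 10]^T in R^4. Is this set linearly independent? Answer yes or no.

Form the matrix with these vectors as rows and row reduce.
R2 ← R2 − (17/9)·R1: [0, 28/3, 34, -34/3]
R3 ← R3 − (1/9)·R1: [0, -4/3, 26, 28/3]
R3 ← R3 + (1/7)·R2: [0, 0, 216/7, 54/7]
3 nonzero rows, so the 3 vectors span a space of dimension 3.
Since 3 = 3, the vectors are linearly independent.

yes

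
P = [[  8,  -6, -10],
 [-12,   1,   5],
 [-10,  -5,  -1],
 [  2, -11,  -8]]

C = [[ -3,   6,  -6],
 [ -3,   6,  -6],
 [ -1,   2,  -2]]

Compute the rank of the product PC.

First compute PC:
[[  4,  -8,   8],
 [ 28, -56,  56],
 [ 46, -92,  92],
 [ 35, -70,  70]]
Now row reduce the product.
R2 ← R2 − (7)·R1: [0, 0, 0]
R3 ← R3 − (23/2)·R1: [0, 0, 0]
R4 ← R4 − (35/4)·R1: [0, 0, 0]
1 nonzero row, so rank(PC) = 1.

1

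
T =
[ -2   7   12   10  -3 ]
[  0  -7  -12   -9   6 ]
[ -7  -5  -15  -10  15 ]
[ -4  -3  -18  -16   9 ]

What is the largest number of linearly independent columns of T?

3

Row reduce to echelon form.
R3 ← R3 − (7/2)·R1: [0, -59/2, -57, -45, 51/2]
R4 ← R4 − (2)·R1: [0, -17, -42, -36, 15]
R3 ← R3 − (59/14)·R2: [0, 0, -45/7, -99/14, 3/14]
R4 ← R4 − (17/7)·R2: [0, 0, -90/7, -99/7, 3/7]
R4 ← R4 − (2)·R3: [0, 0, 0, 0, 0]
Echelon form has 3 nonzero rows, so rank(T) = 3.
The rank gives the maximum number of linearly independent columns: 3.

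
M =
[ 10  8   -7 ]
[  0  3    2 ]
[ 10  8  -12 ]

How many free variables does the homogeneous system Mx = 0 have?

0

Row reduce to echelon form.
R3 ← R3 − R1: [0, 0, -5]
3 nonzero rows, so rank(M) = 3.
M has 3 columns; by rank–nullity, nullity = 3 − 3 = 0.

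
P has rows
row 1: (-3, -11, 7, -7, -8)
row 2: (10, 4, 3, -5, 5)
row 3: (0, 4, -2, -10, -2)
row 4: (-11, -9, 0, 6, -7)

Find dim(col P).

3

Row reduce to echelon form.
R2 ← R2 + (10/3)·R1: [0, -98/3, 79/3, -85/3, -65/3]
R4 ← R4 − (11/3)·R1: [0, 94/3, -77/3, 95/3, 67/3]
R3 ← R3 + (6/49)·R2: [0, 0, 60/49, -660/49, -228/49]
R4 ← R4 + (47/49)·R2: [0, 0, -20/49, 220/49, 76/49]
R4 ← R4 + (1/3)·R3: [0, 0, 0, 0, 0]
Echelon form has 3 nonzero rows, so rank(P) = 3.
The column space has dimension equal to the rank: 3.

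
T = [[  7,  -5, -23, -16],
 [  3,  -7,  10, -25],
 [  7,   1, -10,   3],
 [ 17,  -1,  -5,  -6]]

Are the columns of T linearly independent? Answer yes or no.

Row reduce T to echelon form.
R2 ← R2 − (3/7)·R1: [0, -34/7, 139/7, -127/7]
R3 ← R3 − R1: [0, 6, 13, 19]
R4 ← R4 − (17/7)·R1: [0, 78/7, 356/7, 230/7]
R3 ← R3 + (21/17)·R2: [0, 0, 638/17, -58/17]
R4 ← R4 + (39/17)·R2: [0, 0, 1639/17, -149/17]
R4 ← R4 − (149/58)·R3: [0, 0, 0, 0]
3 pivots among 4 columns.
Only 3 < 4 pivot columns, so the columns are linearly dependent.

no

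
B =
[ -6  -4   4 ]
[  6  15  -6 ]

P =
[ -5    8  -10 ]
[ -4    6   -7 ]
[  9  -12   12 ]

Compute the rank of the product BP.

First compute BP:
[[ 82, -120, 136],
 [-144, 210, -237]]
Now row reduce the product.
R2 ← R2 + (72/41)·R1: [0, -30/41, 75/41]
2 nonzero rows, so rank(BP) = 2.

2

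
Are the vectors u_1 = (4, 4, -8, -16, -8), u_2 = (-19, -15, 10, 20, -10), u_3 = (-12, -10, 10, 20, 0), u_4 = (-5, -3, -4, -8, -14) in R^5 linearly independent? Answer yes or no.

Form the matrix with these vectors as rows and row reduce.
R2 ← R2 + (19/4)·R1: [0, 4, -28, -56, -48]
R3 ← R3 + (3)·R1: [0, 2, -14, -28, -24]
R4 ← R4 + (5/4)·R1: [0, 2, -14, -28, -24]
R3 ← R3 − (1/2)·R2: [0, 0, 0, 0, 0]
R4 ← R4 − (1/2)·R2: [0, 0, 0, 0, 0]
2 nonzero rows, so the 4 vectors span a space of dimension 2.
Since 2 < 4, the vectors are linearly dependent.

no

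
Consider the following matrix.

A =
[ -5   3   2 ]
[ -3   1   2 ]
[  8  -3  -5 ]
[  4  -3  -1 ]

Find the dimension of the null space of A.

1

Row reduce to echelon form.
R2 ← R2 − (3/5)·R1: [0, -4/5, 4/5]
R3 ← R3 + (8/5)·R1: [0, 9/5, -9/5]
R4 ← R4 + (4/5)·R1: [0, -3/5, 3/5]
R3 ← R3 + (9/4)·R2: [0, 0, 0]
R4 ← R4 − (3/4)·R2: [0, 0, 0]
2 nonzero rows, so rank(A) = 2.
A has 3 columns; by rank–nullity, nullity = 3 − 2 = 1.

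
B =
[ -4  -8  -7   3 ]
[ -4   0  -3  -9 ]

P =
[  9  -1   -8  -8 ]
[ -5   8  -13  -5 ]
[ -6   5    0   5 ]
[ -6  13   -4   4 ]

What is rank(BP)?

First compute BP:
[[ 28, -56, 124,  49],
 [ 36, -128,  68, -19]]
Now row reduce the product.
R2 ← R2 − (9/7)·R1: [0, -56, -640/7, -82]
2 nonzero rows, so rank(BP) = 2.

2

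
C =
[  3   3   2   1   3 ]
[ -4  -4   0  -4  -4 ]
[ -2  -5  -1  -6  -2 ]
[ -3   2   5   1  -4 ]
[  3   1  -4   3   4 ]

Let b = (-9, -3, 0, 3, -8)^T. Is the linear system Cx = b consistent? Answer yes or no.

Row reduce the augmented matrix [C | b].
R2 ← R2 + (4/3)·R1: [0, 0, 8/3, -8/3, 0, -15]
R3 ← R3 + (2/3)·R1: [0, -3, 1/3, -16/3, 0, -6]
R4 ← R4 + R1: [0, 5, 7, 2, -1, -6]
R5 ← R5 − R1: [0, -2, -6, 2, 1, 1]
Swap R2 ↔ R3
R4 ← R4 + (5/3)·R2: [0, 0, 68/9, -62/9, -1, -16]
R5 ← R5 − (2/3)·R2: [0, 0, -56/9, 50/9, 1, 5]
R4 ← R4 − (17/6)·R3: [0, 0, 0, 2/3, -1, 53/2]
R5 ← R5 + (7/3)·R3: [0, 0, 0, -2/3, 1, -30]
R5 ← R5 + R4: [0, 0, 0, 0, 0, -7/2]
The echelon form has 5 nonzero rows; the last pivot sits in the augmented column, so rank(C) = 4 but rank([C|b]) = 5.
Since the ranks differ, the system is inconsistent.

no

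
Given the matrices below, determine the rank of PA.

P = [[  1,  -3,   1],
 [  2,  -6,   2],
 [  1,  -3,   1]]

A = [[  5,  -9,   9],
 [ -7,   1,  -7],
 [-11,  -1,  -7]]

1

First compute PA:
[[ 15, -13,  23],
 [ 30, -26,  46],
 [ 15, -13,  23]]
Now row reduce the product.
R2 ← R2 − (2)·R1: [0, 0, 0]
R3 ← R3 − R1: [0, 0, 0]
1 nonzero row, so rank(PA) = 1.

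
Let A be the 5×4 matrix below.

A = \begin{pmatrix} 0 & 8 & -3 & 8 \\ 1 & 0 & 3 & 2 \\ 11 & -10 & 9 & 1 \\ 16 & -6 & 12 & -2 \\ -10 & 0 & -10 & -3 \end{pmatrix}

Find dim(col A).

4

Row reduce to echelon form.
Swap R1 ↔ R2
R3 ← R3 − (11)·R1: [0, -10, -24, -21]
R4 ← R4 − (16)·R1: [0, -6, -36, -34]
R5 ← R5 + (10)·R1: [0, 0, 20, 17]
R3 ← R3 + (5/4)·R2: [0, 0, -111/4, -11]
R4 ← R4 + (3/4)·R2: [0, 0, -153/4, -28]
R4 ← R4 − (51/37)·R3: [0, 0, 0, -475/37]
R5 ← R5 + (80/111)·R3: [0, 0, 0, 1007/111]
R5 ← R5 + (53/75)·R4: [0, 0, 0, 0]
Echelon form has 4 nonzero rows, so rank(A) = 4.
The column space has dimension equal to the rank: 4.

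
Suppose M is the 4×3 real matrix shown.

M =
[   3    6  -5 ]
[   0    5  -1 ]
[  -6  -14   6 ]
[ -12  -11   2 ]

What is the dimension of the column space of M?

3

Row reduce to echelon form.
R3 ← R3 + (2)·R1: [0, -2, -4]
R4 ← R4 + (4)·R1: [0, 13, -18]
R3 ← R3 + (2/5)·R2: [0, 0, -22/5]
R4 ← R4 − (13/5)·R2: [0, 0, -77/5]
R4 ← R4 − (7/2)·R3: [0, 0, 0]
Echelon form has 3 nonzero rows, so rank(M) = 3.
The column space has dimension equal to the rank: 3.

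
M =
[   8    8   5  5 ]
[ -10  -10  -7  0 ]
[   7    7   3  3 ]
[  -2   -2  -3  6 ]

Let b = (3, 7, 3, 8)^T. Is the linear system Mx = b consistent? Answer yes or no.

Row reduce the augmented matrix [M | b].
R2 ← R2 + (5/4)·R1: [0, 0, -3/4, 25/4, 43/4]
R3 ← R3 − (7/8)·R1: [0, 0, -11/8, -11/8, 3/8]
R4 ← R4 + (1/4)·R1: [0, 0, -7/4, 29/4, 35/4]
R3 ← R3 − (11/6)·R2: [0, 0, 0, -77/6, -58/3]
R4 ← R4 − (7/3)·R2: [0, 0, 0, -22/3, -49/3]
R4 ← R4 − (4/7)·R3: [0, 0, 0, 0, -37/7]
The echelon form has 4 nonzero rows; the last pivot sits in the augmented column, so rank(M) = 3 but rank([M|b]) = 4.
Since the ranks differ, the system is inconsistent.

no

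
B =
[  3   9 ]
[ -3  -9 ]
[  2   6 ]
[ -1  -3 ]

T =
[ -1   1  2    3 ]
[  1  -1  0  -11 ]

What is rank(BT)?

1

First compute BT:
[[  6,  -6,   6, -90],
 [ -6,   6,  -6,  90],
 [  4,  -4,   4, -60],
 [ -2,   2,  -2,  30]]
Now row reduce the product.
R2 ← R2 + R1: [0, 0, 0, 0]
R3 ← R3 − (2/3)·R1: [0, 0, 0, 0]
R4 ← R4 + (1/3)·R1: [0, 0, 0, 0]
1 nonzero row, so rank(BT) = 1.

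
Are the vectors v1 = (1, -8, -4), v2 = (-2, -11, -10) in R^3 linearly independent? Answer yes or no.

yes

Form the matrix with these vectors as rows and row reduce.
R2 ← R2 + (2)·R1: [0, -27, -18]
2 nonzero rows, so the 2 vectors span a space of dimension 2.
Since 2 = 2, the vectors are linearly independent.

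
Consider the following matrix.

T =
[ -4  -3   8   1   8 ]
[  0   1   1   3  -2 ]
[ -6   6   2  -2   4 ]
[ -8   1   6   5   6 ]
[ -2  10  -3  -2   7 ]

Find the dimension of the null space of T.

Row reduce to echelon form.
R3 ← R3 − (3/2)·R1: [0, 21/2, -10, -7/2, -8]
R4 ← R4 − (2)·R1: [0, 7, -10, 3, -10]
R5 ← R5 − (1/2)·R1: [0, 23/2, -7, -5/2, 3]
R3 ← R3 − (21/2)·R2: [0, 0, -41/2, -35, 13]
R4 ← R4 − (7)·R2: [0, 0, -17, -18, 4]
R5 ← R5 − (23/2)·R2: [0, 0, -37/2, -37, 26]
R4 ← R4 − (34/41)·R3: [0, 0, 0, 452/41, -278/41]
R5 ← R5 − (37/41)·R3: [0, 0, 0, -222/41, 585/41]
R5 ← R5 + (111/226)·R4: [0, 0, 0, 0, 1236/113]
5 nonzero rows, so rank(T) = 5.
T has 5 columns; by rank–nullity, nullity = 5 − 5 = 0.

0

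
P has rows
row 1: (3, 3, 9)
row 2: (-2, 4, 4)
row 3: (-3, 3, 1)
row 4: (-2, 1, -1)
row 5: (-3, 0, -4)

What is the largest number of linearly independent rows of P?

Row reduce to echelon form.
R2 ← R2 + (2/3)·R1: [0, 6, 10]
R3 ← R3 + R1: [0, 6, 10]
R4 ← R4 + (2/3)·R1: [0, 3, 5]
R5 ← R5 + R1: [0, 3, 5]
R3 ← R3 − R2: [0, 0, 0]
R4 ← R4 − (1/2)·R2: [0, 0, 0]
R5 ← R5 − (1/2)·R2: [0, 0, 0]
Echelon form has 2 nonzero rows, so rank(P) = 2.
The rank gives the maximum number of linearly independent rows: 2.

2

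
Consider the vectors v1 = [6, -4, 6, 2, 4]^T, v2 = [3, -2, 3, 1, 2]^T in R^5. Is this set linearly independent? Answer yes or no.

no

Form the matrix with these vectors as rows and row reduce.
R2 ← R2 − (1/2)·R1: [0, 0, 0, 0, 0]
1 nonzero row, so the 2 vectors span a space of dimension 1.
Since 1 < 2, the vectors are linearly dependent.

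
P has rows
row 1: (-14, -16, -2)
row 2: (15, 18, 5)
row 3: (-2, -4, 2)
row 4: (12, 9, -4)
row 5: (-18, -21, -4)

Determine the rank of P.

Row reduce to echelon form.
R2 ← R2 + (15/14)·R1: [0, 6/7, 20/7]
R3 ← R3 − (1/7)·R1: [0, -12/7, 16/7]
R4 ← R4 + (6/7)·R1: [0, -33/7, -40/7]
R5 ← R5 − (9/7)·R1: [0, -3/7, -10/7]
R3 ← R3 + (2)·R2: [0, 0, 8]
R4 ← R4 + (11/2)·R2: [0, 0, 10]
R5 ← R5 + (1/2)·R2: [0, 0, 0]
R4 ← R4 − (5/4)·R3: [0, 0, 0]
Echelon form has 3 nonzero rows, so rank(P) = 3.

3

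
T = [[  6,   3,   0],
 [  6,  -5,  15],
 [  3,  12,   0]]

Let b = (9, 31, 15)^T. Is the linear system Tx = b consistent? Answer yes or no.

yes

Row reduce the augmented matrix [T | b].
R2 ← R2 − R1: [0, -8, 15, 22]
R3 ← R3 − (1/2)·R1: [0, 21/2, 0, 21/2]
R3 ← R3 + (21/16)·R2: [0, 0, 315/16, 315/8]
The echelon form has 3 nonzero rows, and every pivot lies in the first 3 columns, so rank(T) = rank([T|b]) = 3.
The system is consistent.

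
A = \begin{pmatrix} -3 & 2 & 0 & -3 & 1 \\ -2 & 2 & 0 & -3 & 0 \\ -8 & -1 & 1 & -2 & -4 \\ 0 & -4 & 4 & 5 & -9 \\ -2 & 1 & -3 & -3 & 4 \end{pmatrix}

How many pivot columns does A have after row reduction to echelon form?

4

Row reduce to echelon form.
R2 ← R2 − (2/3)·R1: [0, 2/3, 0, -1, -2/3]
R3 ← R3 − (8/3)·R1: [0, -19/3, 1, 6, -20/3]
R5 ← R5 − (2/3)·R1: [0, -1/3, -3, -1, 10/3]
R3 ← R3 + (19/2)·R2: [0, 0, 1, -7/2, -13]
R4 ← R4 + (6)·R2: [0, 0, 4, -1, -13]
R5 ← R5 + (1/2)·R2: [0, 0, -3, -3/2, 3]
R4 ← R4 − (4)·R3: [0, 0, 0, 13, 39]
R5 ← R5 + (3)·R3: [0, 0, 0, -12, -36]
R5 ← R5 + (12/13)·R4: [0, 0, 0, 0, 0]
Echelon form has 4 nonzero rows, so rank(A) = 4.
Each nonzero row contributes one pivot column: 4 pivot columns.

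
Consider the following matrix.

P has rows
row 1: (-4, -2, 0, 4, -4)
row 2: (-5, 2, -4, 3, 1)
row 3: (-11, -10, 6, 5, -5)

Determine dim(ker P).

2

Row reduce to echelon form.
R2 ← R2 − (5/4)·R1: [0, 9/2, -4, -2, 6]
R3 ← R3 − (11/4)·R1: [0, -9/2, 6, -6, 6]
R3 ← R3 + R2: [0, 0, 2, -8, 12]
3 nonzero rows, so rank(P) = 3.
P has 5 columns; by rank–nullity, nullity = 5 − 3 = 2.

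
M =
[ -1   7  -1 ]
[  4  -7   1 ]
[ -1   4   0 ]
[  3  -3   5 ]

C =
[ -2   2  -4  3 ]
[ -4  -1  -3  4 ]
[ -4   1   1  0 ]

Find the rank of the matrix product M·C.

First compute MC:
[[-22, -10, -18,  25],
 [ 16,  16,   6, -16],
 [-14,  -6,  -8,  13],
 [-14,  14,   2,  -3]]
Now row reduce the product.
R2 ← R2 + (8/11)·R1: [0, 96/11, -78/11, 24/11]
R3 ← R3 − (7/11)·R1: [0, 4/11, 38/11, -32/11]
R4 ← R4 − (7/11)·R1: [0, 224/11, 148/11, -208/11]
R3 ← R3 − (1/24)·R2: [0, 0, 15/4, -3]
R4 ← R4 − (7/3)·R2: [0, 0, 30, -24]
R4 ← R4 − (8)·R3: [0, 0, 0, 0]
3 nonzero rows, so rank(MC) = 3.

3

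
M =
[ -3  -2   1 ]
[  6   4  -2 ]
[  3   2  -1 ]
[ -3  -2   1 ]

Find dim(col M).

Row reduce to echelon form.
R2 ← R2 + (2)·R1: [0, 0, 0]
R3 ← R3 + R1: [0, 0, 0]
R4 ← R4 − R1: [0, 0, 0]
Echelon form has 1 nonzero row, so rank(M) = 1.
The column space has dimension equal to the rank: 1.

1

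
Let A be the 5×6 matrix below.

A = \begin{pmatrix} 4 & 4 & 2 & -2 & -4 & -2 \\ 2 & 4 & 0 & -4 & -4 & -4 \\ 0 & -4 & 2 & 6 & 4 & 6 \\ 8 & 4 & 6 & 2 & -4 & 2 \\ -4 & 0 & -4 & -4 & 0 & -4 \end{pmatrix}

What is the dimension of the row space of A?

2

Row reduce to echelon form.
R2 ← R2 − (1/2)·R1: [0, 2, -1, -3, -2, -3]
R4 ← R4 − (2)·R1: [0, -4, 2, 6, 4, 6]
R5 ← R5 + R1: [0, 4, -2, -6, -4, -6]
R3 ← R3 + (2)·R2: [0, 0, 0, 0, 0, 0]
R4 ← R4 + (2)·R2: [0, 0, 0, 0, 0, 0]
R5 ← R5 − (2)·R2: [0, 0, 0, 0, 0, 0]
Echelon form has 2 nonzero rows, so rank(A) = 2.
The row space has dimension equal to the rank: 2.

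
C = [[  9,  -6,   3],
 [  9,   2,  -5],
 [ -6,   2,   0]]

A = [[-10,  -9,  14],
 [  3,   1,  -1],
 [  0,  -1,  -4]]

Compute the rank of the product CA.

2

First compute CA:
[[-108, -90, 120],
 [-84, -74, 144],
 [ 66,  56, -86]]
Now row reduce the product.
R2 ← R2 − (7/9)·R1: [0, -4, 152/3]
R3 ← R3 + (11/18)·R1: [0, 1, -38/3]
R3 ← R3 + (1/4)·R2: [0, 0, 0]
2 nonzero rows, so rank(CA) = 2.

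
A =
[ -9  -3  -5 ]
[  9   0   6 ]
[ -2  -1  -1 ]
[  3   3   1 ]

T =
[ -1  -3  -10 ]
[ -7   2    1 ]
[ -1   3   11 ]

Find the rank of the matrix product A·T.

2

First compute AT:
[[ 35,   6,  32],
 [-15,  -9, -24],
 [ 10,   1,   8],
 [-25,   0, -16]]
Now row reduce the product.
R2 ← R2 + (3/7)·R1: [0, -45/7, -72/7]
R3 ← R3 − (2/7)·R1: [0, -5/7, -8/7]
R4 ← R4 + (5/7)·R1: [0, 30/7, 48/7]
R3 ← R3 − (1/9)·R2: [0, 0, 0]
R4 ← R4 + (2/3)·R2: [0, 0, 0]
2 nonzero rows, so rank(AT) = 2.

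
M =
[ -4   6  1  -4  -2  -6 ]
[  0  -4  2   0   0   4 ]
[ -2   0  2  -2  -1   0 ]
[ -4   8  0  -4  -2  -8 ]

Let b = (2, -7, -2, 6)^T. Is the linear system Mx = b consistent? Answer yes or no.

no

Row reduce the augmented matrix [M | b].
R3 ← R3 − (1/2)·R1: [0, -3, 3/2, 0, 0, 3, -3]
R4 ← R4 − R1: [0, 2, -1, 0, 0, -2, 4]
R3 ← R3 − (3/4)·R2: [0, 0, 0, 0, 0, 0, 9/4]
R4 ← R4 + (1/2)·R2: [0, 0, 0, 0, 0, 0, 1/2]
R4 ← R4 − (2/9)·R3: [0, 0, 0, 0, 0, 0, 0]
The echelon form has 3 nonzero rows; the last pivot sits in the augmented column, so rank(M) = 2 but rank([M|b]) = 3.
Since the ranks differ, the system is inconsistent.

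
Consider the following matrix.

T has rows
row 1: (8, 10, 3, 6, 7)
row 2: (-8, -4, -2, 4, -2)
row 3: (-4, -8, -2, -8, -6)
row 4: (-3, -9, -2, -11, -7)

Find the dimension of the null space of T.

Row reduce to echelon form.
R2 ← R2 + R1: [0, 6, 1, 10, 5]
R3 ← R3 + (1/2)·R1: [0, -3, -1/2, -5, -5/2]
R4 ← R4 + (3/8)·R1: [0, -21/4, -7/8, -35/4, -35/8]
R3 ← R3 + (1/2)·R2: [0, 0, 0, 0, 0]
R4 ← R4 + (7/8)·R2: [0, 0, 0, 0, 0]
2 nonzero rows, so rank(T) = 2.
T has 5 columns; by rank–nullity, nullity = 5 − 2 = 3.

3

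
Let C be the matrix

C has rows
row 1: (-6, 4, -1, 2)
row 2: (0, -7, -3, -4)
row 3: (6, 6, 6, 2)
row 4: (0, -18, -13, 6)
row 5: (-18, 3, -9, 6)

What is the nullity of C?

0

Row reduce to echelon form.
R3 ← R3 + R1: [0, 10, 5, 4]
R5 ← R5 − (3)·R1: [0, -9, -6, 0]
R3 ← R3 + (10/7)·R2: [0, 0, 5/7, -12/7]
R4 ← R4 − (18/7)·R2: [0, 0, -37/7, 114/7]
R5 ← R5 − (9/7)·R2: [0, 0, -15/7, 36/7]
R4 ← R4 + (37/5)·R3: [0, 0, 0, 18/5]
R5 ← R5 + (3)·R3: [0, 0, 0, 0]
4 nonzero rows, so rank(C) = 4.
C has 4 columns; by rank–nullity, nullity = 4 − 4 = 0.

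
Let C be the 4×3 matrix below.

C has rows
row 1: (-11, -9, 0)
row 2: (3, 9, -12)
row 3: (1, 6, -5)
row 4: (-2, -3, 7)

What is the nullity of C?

0

Row reduce to echelon form.
R2 ← R2 + (3/11)·R1: [0, 72/11, -12]
R3 ← R3 + (1/11)·R1: [0, 57/11, -5]
R4 ← R4 − (2/11)·R1: [0, -15/11, 7]
R3 ← R3 − (19/24)·R2: [0, 0, 9/2]
R4 ← R4 + (5/24)·R2: [0, 0, 9/2]
R4 ← R4 − R3: [0, 0, 0]
3 nonzero rows, so rank(C) = 3.
C has 3 columns; by rank–nullity, nullity = 3 − 3 = 0.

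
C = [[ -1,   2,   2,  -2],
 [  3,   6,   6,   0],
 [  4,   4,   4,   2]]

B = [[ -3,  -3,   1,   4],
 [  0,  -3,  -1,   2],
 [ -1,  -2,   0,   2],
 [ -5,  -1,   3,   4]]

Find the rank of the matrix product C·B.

First compute CB:
[[ 11,  -5,  -9,  -4],
 [-15, -39,  -3,  36],
 [-26, -34,   6,  40]]
Now row reduce the product.
R2 ← R2 + (15/11)·R1: [0, -504/11, -168/11, 336/11]
R3 ← R3 + (26/11)·R1: [0, -504/11, -168/11, 336/11]
R3 ← R3 − R2: [0, 0, 0, 0]
2 nonzero rows, so rank(CB) = 2.

2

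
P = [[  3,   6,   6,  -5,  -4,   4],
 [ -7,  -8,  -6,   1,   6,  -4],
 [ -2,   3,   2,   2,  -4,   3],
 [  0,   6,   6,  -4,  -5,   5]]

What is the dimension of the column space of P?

Row reduce to echelon form.
R2 ← R2 + (7/3)·R1: [0, 6, 8, -32/3, -10/3, 16/3]
R3 ← R3 + (2/3)·R1: [0, 7, 6, -4/3, -20/3, 17/3]
R3 ← R3 − (7/6)·R2: [0, 0, -10/3, 100/9, -25/9, -5/9]
R4 ← R4 − R2: [0, 0, -2, 20/3, -5/3, -1/3]
R4 ← R4 − (3/5)·R3: [0, 0, 0, 0, 0, 0]
Echelon form has 3 nonzero rows, so rank(P) = 3.
The column space has dimension equal to the rank: 3.

3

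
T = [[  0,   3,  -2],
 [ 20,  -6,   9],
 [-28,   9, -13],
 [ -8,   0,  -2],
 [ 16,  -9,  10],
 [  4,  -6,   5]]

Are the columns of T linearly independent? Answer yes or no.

no

Row reduce T to echelon form.
Swap R1 ↔ R2
R3 ← R3 + (7/5)·R1: [0, 3/5, -2/5]
R4 ← R4 + (2/5)·R1: [0, -12/5, 8/5]
R5 ← R5 − (4/5)·R1: [0, -21/5, 14/5]
R6 ← R6 − (1/5)·R1: [0, -24/5, 16/5]
R3 ← R3 − (1/5)·R2: [0, 0, 0]
R4 ← R4 + (4/5)·R2: [0, 0, 0]
R5 ← R5 + (7/5)·R2: [0, 0, 0]
R6 ← R6 + (8/5)·R2: [0, 0, 0]
2 pivots among 3 columns.
Only 2 < 3 pivot columns, so the columns are linearly dependent.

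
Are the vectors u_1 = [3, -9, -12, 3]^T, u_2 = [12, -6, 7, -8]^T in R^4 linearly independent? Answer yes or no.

Form the matrix with these vectors as rows and row reduce.
R2 ← R2 − (4)·R1: [0, 30, 55, -20]
2 nonzero rows, so the 2 vectors span a space of dimension 2.
Since 2 = 2, the vectors are linearly independent.

yes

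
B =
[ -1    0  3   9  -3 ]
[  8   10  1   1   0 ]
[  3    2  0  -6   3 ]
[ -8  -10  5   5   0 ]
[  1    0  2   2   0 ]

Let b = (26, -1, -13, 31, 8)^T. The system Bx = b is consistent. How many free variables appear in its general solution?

Row reduce the augmented matrix [B | b].
R2 ← R2 + (8)·R1: [0, 10, 25, 73, -24, 207]
R3 ← R3 + (3)·R1: [0, 2, 9, 21, -6, 65]
R4 ← R4 − (8)·R1: [0, -10, -19, -67, 24, -177]
R5 ← R5 + R1: [0, 0, 5, 11, -3, 34]
R3 ← R3 − (1/5)·R2: [0, 0, 4, 32/5, -6/5, 118/5]
R4 ← R4 + R2: [0, 0, 6, 6, 0, 30]
R4 ← R4 − (3/2)·R3: [0, 0, 0, -18/5, 9/5, -27/5]
R5 ← R5 − (5/4)·R3: [0, 0, 0, 3, -3/2, 9/2]
R5 ← R5 + (5/6)·R4: [0, 0, 0, 0, 0, 0]
The echelon form has 4 nonzero rows, and every pivot lies in the first 5 columns, so rank(B) = rank([B|b]) = 4.
The system is consistent.
Free variables = (unknowns) − (rank) = 5 − 4 = 1.

1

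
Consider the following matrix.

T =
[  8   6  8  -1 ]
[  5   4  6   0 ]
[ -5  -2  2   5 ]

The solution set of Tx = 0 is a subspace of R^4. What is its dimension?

Row reduce to echelon form.
R2 ← R2 − (5/8)·R1: [0, 1/4, 1, 5/8]
R3 ← R3 + (5/8)·R1: [0, 7/4, 7, 35/8]
R3 ← R3 − (7)·R2: [0, 0, 0, 0]
2 nonzero rows, so rank(T) = 2.
T has 4 columns; by rank–nullity, nullity = 4 − 2 = 2.

2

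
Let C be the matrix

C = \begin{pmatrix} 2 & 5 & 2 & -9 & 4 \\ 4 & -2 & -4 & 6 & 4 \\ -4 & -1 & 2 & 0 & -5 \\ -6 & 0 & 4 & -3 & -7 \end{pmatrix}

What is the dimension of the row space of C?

Row reduce to echelon form.
R2 ← R2 − (2)·R1: [0, -12, -8, 24, -4]
R3 ← R3 + (2)·R1: [0, 9, 6, -18, 3]
R4 ← R4 + (3)·R1: [0, 15, 10, -30, 5]
R3 ← R3 + (3/4)·R2: [0, 0, 0, 0, 0]
R4 ← R4 + (5/4)·R2: [0, 0, 0, 0, 0]
Echelon form has 2 nonzero rows, so rank(C) = 2.
The row space has dimension equal to the rank: 2.

2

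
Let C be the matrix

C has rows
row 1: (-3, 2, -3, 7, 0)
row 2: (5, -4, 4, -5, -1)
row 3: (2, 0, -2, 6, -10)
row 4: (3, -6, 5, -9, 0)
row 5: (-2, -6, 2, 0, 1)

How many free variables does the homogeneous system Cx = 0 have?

Row reduce to echelon form.
R2 ← R2 + (5/3)·R1: [0, -2/3, -1, 20/3, -1]
R3 ← R3 + (2/3)·R1: [0, 4/3, -4, 32/3, -10]
R4 ← R4 + R1: [0, -4, 2, -2, 0]
R5 ← R5 − (2/3)·R1: [0, -22/3, 4, -14/3, 1]
R3 ← R3 + (2)·R2: [0, 0, -6, 24, -12]
R4 ← R4 − (6)·R2: [0, 0, 8, -42, 6]
R5 ← R5 − (11)·R2: [0, 0, 15, -78, 12]
R4 ← R4 + (4/3)·R3: [0, 0, 0, -10, -10]
R5 ← R5 + (5/2)·R3: [0, 0, 0, -18, -18]
R5 ← R5 − (9/5)·R4: [0, 0, 0, 0, 0]
4 nonzero rows, so rank(C) = 4.
C has 5 columns; by rank–nullity, nullity = 5 − 4 = 1.

1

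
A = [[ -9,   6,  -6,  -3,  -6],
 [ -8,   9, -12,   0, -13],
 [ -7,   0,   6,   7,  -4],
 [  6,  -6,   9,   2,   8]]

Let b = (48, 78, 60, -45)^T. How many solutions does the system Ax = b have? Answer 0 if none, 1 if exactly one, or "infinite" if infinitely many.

infinite

Row reduce the augmented matrix [A | b].
R2 ← R2 − (8/9)·R1: [0, 11/3, -20/3, 8/3, -23/3, 106/3]
R3 ← R3 − (7/9)·R1: [0, -14/3, 32/3, 28/3, 2/3, 68/3]
R4 ← R4 + (2/3)·R1: [0, -2, 5, 0, 4, -13]
R3 ← R3 + (14/11)·R2: [0, 0, 24/11, 140/11, -100/11, 744/11]
R4 ← R4 + (6/11)·R2: [0, 0, 15/11, 16/11, -2/11, 69/11]
R4 ← R4 − (5/8)·R3: [0, 0, 0, -13/2, 11/2, -36]
The echelon form has 4 nonzero rows, and every pivot lies in the first 5 columns, so rank(A) = rank([A|b]) = 4.
The system is consistent.
rank = 4 < 5 unknowns, so there are infinitely many solutions.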